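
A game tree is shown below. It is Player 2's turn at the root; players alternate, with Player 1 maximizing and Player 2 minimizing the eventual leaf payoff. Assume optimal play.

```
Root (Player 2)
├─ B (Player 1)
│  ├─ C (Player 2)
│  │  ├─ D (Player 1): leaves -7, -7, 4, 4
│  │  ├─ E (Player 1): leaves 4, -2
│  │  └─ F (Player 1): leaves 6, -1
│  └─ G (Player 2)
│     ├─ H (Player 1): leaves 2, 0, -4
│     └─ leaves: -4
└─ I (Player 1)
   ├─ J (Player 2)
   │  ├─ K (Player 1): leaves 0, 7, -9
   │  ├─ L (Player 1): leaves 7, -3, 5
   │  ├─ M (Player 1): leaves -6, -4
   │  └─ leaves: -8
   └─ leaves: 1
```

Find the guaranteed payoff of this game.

D (Player 1): max(-7, -7, 4, 4) = 4
E (Player 1): max(4, -2) = 4
F (Player 1): max(6, -1) = 6
C (Player 2): min(4, 4, 6) = 4
H (Player 1): max(2, 0, -4) = 2
G (Player 2): min(2, -4) = -4
B (Player 1): max(4, -4) = 4
K (Player 1): max(0, 7, -9) = 7
L (Player 1): max(7, -3, 5) = 7
M (Player 1): max(-6, -4) = -4
J (Player 2): min(7, 7, -4, -8) = -8
I (Player 1): max(-8, 1) = 1
Root (Player 2): min(4, 1) = 1

1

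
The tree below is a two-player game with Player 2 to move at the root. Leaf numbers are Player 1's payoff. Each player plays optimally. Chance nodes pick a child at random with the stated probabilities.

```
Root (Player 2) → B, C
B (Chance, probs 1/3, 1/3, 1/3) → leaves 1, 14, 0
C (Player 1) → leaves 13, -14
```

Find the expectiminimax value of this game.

5

B (Chance): 1/3·1 + 1/3·14 + 1/3·0 = 5
C (Player 1): max(13, -14) = 13
Root (Player 2): min(5, 13) = 5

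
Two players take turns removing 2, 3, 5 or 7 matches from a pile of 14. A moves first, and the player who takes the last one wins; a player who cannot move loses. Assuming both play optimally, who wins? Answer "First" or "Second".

W/L table (W = player to move can force a win):
i:   0  1  2  3  4  5  6  7  8  9 10 11 12 13 14
     L  L  W  W  W  W  W  W  W  L  L  W  W  W  W
Position 14 is W, so the first player wins.

First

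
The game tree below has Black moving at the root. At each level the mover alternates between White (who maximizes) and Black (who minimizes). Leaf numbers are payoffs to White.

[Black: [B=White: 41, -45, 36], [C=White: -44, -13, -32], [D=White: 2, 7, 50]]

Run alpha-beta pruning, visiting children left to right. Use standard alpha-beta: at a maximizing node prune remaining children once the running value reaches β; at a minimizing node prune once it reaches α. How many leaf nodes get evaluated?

B [α=-∞,β=+∞]: v=41
C [α=-∞,β=41]: v=-13
D [α=-∞,β=-13]: v=2 after child 1 ≥ β → β-cutoff, skip 2
Root [α=-∞,β=+∞]: v=-13
Leaves evaluated: 7 of 9.

7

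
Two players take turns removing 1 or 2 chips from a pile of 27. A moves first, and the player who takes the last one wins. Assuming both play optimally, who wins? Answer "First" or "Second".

Second

Positions where the player to move wins (W) vs loses (L):
i:   0  1  2  3  4  5  6  7  8  9 10 11 12 13 14 15 16 17 18 19 20 21 22 23 24 25 26 27
     L  W  W  L  W  W  L  W  W  L  W  W  L  W  W  L  W  W  L  W  W  L  W  W  L  W  W  L
Position 27 is L, so the second player wins.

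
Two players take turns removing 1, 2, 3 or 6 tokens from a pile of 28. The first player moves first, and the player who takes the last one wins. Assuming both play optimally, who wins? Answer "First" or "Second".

W/L table (W = player to move can force a win):
i:   0  1  2  3  4  5  6  7  8  9 10 11 12 13 14 15 16 17 18 19 20 21 22 23 24 25 26 27 28
     L  W  W  W  L  W  W  W  L  W  W  W  L  W  W  W  L  W  W  W  L  W  W  W  L  W  W  W  L
Position 28 is L, so the second player wins.

Second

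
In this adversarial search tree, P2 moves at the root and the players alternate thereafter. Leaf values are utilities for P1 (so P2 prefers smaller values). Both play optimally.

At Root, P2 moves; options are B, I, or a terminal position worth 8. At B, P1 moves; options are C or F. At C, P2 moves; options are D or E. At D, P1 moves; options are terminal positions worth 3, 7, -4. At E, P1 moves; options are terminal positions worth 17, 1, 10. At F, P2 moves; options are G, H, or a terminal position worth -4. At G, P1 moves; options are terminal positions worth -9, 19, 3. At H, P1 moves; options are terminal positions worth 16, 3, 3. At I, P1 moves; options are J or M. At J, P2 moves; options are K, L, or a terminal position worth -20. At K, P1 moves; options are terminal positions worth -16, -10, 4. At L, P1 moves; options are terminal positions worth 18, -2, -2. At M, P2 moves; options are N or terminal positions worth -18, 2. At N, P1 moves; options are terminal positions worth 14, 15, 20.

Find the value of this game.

D (P1): max(3, 7, -4) = 7
E (P1): max(17, 1, 10) = 17
C (P2): min(7, 17) = 7
G (P1): max(-9, 19, 3) = 19
H (P1): max(16, 3, 3) = 16
F (P2): min(19, 16, -4) = -4
B (P1): max(7, -4) = 7
K (P1): max(-16, -10, 4) = 4
L (P1): max(18, -2, -2) = 18
J (P2): min(4, 18, -20) = -20
N (P1): max(14, 15, 20) = 20
M (P2): min(20, -18, 2) = -18
I (P1): max(-20, -18) = -18
Root (P2): min(7, -18, 8) = -18

-18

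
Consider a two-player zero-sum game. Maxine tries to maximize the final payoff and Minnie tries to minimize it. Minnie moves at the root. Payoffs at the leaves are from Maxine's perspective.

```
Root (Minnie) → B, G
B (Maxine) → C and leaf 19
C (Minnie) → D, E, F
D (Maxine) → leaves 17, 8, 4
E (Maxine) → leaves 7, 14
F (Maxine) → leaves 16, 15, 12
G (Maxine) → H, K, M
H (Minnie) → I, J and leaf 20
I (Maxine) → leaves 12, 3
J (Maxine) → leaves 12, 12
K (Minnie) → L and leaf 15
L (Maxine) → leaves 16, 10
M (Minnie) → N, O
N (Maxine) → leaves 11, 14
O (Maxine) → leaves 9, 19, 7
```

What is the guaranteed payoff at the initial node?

15

D (Maxine): max(17, 8, 4) = 17
E (Maxine): max(7, 14) = 14
F (Maxine): max(16, 15, 12) = 16
C (Minnie): min(17, 14, 16) = 14
B (Maxine): max(14, 19) = 19
I (Maxine): max(12, 3) = 12
J (Maxine): max(12, 12) = 12
H (Minnie): min(12, 12, 20) = 12
L (Maxine): max(16, 10) = 16
K (Minnie): min(16, 15) = 15
N (Maxine): max(11, 14) = 14
O (Maxine): max(9, 19, 7) = 19
M (Minnie): min(14, 19) = 14
G (Maxine): max(12, 15, 14) = 15
Root (Minnie): min(19, 15) = 15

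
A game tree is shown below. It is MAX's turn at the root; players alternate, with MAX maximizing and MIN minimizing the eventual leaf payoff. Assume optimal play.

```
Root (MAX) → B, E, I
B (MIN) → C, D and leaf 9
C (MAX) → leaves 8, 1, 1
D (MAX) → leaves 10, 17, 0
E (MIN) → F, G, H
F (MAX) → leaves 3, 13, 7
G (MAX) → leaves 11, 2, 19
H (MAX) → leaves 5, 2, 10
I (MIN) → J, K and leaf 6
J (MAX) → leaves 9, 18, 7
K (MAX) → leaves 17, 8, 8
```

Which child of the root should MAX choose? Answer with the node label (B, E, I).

E

C (MAX): max(8, 1, 1) = 8
D (MAX): max(10, 17, 0) = 17
B (MIN): min(8, 17, 9) = 8
F (MAX): max(3, 13, 7) = 13
G (MAX): max(11, 2, 19) = 19
H (MAX): max(5, 2, 10) = 10
E (MIN): min(13, 19, 10) = 10
J (MAX): max(9, 18, 7) = 18
K (MAX): max(17, 8, 8) = 17
I (MIN): min(18, 17, 6) = 6
Root (MAX): max(8, 10, 6) = 10
MAX picks the child with the highest value: E (value 10).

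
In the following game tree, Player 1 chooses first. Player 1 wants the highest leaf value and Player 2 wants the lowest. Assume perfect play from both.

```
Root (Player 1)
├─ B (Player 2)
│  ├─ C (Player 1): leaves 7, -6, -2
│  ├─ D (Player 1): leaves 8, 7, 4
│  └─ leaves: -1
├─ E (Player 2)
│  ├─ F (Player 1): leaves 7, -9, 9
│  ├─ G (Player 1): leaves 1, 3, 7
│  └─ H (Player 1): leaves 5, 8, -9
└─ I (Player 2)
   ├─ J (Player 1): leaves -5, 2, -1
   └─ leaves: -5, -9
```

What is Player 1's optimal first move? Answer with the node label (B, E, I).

C (Player 1): max(7, -6, -2) = 7
D (Player 1): max(8, 7, 4) = 8
B (Player 2): min(7, 8, -1) = -1
F (Player 1): max(7, -9, 9) = 9
G (Player 1): max(1, 3, 7) = 7
H (Player 1): max(5, 8, -9) = 8
E (Player 2): min(9, 7, 8) = 7
J (Player 1): max(-5, 2, -1) = 2
I (Player 2): min(2, -5, -9) = -9
Root (Player 1): max(-1, 7, -9) = 7
Player 1 picks the child with the highest value: E (value 7).

E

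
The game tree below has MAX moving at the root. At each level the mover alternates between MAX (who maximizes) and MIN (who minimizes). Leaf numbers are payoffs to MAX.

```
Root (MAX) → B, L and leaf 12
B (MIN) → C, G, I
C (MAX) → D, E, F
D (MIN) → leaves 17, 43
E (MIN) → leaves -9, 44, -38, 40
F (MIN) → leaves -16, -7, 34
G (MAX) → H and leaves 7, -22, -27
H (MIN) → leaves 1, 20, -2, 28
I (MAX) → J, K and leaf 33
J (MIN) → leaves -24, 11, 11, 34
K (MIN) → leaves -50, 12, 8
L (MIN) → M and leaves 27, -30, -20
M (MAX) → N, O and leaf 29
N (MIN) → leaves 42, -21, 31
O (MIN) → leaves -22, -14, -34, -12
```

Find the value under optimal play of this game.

12

D (MIN): min(17, 43) = 17
E (MIN): min(-9, 44, -38, 40) = -38
F (MIN): min(-16, -7, 34) = -16
C (MAX): max(17, -38, -16) = 17
H (MIN): min(1, 20, -2, 28) = -2
G (MAX): max(-2, 7, -22, -27) = 7
J (MIN): min(-24, 11, 11, 34) = -24
K (MIN): min(-50, 12, 8) = -50
I (MAX): max(-24, -50, 33) = 33
B (MIN): min(17, 7, 33) = 7
N (MIN): min(42, -21, 31) = -21
O (MIN): min(-22, -14, -34, -12) = -34
M (MAX): max(-21, -34, 29) = 29
L (MIN): min(29, 27, -30, -20) = -30
Root (MAX): max(7, -30, 12) = 12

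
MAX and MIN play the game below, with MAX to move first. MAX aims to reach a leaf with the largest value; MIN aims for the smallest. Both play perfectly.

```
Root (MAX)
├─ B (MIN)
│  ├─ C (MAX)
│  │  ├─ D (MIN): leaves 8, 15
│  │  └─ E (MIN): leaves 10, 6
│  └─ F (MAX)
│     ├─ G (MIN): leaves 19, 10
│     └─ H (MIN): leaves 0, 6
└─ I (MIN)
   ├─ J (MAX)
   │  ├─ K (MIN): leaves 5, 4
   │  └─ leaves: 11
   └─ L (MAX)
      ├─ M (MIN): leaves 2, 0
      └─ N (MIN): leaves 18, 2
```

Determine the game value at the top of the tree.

8

D (MIN): min(8, 15) = 8
E (MIN): min(10, 6) = 6
C (MAX): max(8, 6) = 8
G (MIN): min(19, 10) = 10
H (MIN): min(0, 6) = 0
F (MAX): max(10, 0) = 10
B (MIN): min(8, 10) = 8
K (MIN): min(5, 4) = 4
J (MAX): max(4, 11) = 11
M (MIN): min(2, 0) = 0
N (MIN): min(18, 2) = 2
L (MAX): max(0, 2) = 2
I (MIN): min(11, 2) = 2
Root (MAX): max(8, 2) = 8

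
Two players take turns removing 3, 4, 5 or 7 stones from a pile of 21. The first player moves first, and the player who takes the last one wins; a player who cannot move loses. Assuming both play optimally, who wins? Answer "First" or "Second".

Second

Mark each pile size as W (mover wins) or L (mover loses):
i:   0  1  2  3  4  5  6  7  8  9 10 11 12 13 14 15 16 17 18 19 20 21
     L  L  L  W  W  W  W  W  W  W  L  L  L  W  W  W  W  W  W  W  L  L
Position 21 is L, so the second player wins.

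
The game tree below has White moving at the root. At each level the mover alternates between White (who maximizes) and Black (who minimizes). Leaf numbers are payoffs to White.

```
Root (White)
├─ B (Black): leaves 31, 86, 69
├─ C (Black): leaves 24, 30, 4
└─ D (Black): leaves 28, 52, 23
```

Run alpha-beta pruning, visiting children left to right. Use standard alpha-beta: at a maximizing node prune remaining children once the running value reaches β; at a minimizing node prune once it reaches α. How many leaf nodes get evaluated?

5

B [α=-∞,β=+∞]: v=31
C [α=31,β=+∞]: v=24 after child 1 ≤ α → α-cutoff, skip 2
D [α=31,β=+∞]: v=28 after child 1 ≤ α → α-cutoff, skip 2
Root [α=-∞,β=+∞]: v=31
Leaves evaluated: 5 of 9.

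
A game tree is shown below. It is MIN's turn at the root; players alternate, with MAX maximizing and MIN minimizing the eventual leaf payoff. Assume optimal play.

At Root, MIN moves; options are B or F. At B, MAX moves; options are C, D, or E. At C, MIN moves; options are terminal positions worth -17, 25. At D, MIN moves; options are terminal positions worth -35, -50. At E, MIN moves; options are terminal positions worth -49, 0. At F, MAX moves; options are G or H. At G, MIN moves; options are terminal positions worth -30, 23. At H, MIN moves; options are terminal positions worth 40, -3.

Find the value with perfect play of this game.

C (MIN): min(-17, 25) = -17
D (MIN): min(-35, -50) = -50
E (MIN): min(-49, 0) = -49
B (MAX): max(-17, -50, -49) = -17
G (MIN): min(-30, 23) = -30
H (MIN): min(40, -3) = -3
F (MAX): max(-30, -3) = -3
Root (MIN): min(-17, -3) = -17

-17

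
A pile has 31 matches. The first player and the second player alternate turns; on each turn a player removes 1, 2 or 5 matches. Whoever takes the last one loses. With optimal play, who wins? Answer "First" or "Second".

i:   0  1  2  3  4  5  6  7  8  9 10 11 12 13 14 15 16 17 18 19 20 21 22 23 24 25 26 27 28 29 30 31
     W  L  W  W  L  W  W  L  W  W  L  W  W  L  W  W  L  W  W  L  W  W  L  W  W  L  W  W  L  W  W  L
Position 31 is L, so the second player wins.

Second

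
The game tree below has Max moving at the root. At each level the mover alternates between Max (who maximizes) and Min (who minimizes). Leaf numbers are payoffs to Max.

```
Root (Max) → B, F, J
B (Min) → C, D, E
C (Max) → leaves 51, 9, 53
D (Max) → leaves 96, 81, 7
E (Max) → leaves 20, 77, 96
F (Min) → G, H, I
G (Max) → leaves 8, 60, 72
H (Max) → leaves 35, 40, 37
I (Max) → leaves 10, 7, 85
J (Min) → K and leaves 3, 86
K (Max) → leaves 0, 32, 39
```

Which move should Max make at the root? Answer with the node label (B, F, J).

C (Max): max(51, 9, 53) = 53
D (Max): max(96, 81, 7) = 96
E (Max): max(20, 77, 96) = 96
B (Min): min(53, 96, 96) = 53
G (Max): max(8, 60, 72) = 72
H (Max): max(35, 40, 37) = 40
I (Max): max(10, 7, 85) = 85
F (Min): min(72, 40, 85) = 40
K (Max): max(0, 32, 39) = 39
J (Min): min(39, 3, 86) = 3
Root (Max): max(53, 40, 3) = 53
Max picks the child with the highest value: B (value 53).

B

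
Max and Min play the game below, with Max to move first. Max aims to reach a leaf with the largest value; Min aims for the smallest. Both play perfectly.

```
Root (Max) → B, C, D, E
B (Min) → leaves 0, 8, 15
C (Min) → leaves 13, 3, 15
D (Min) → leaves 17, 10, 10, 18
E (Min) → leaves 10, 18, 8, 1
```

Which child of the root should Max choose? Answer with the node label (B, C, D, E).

B (Min): min(0, 8, 15) = 0
C (Min): min(13, 3, 15) = 3
D (Min): min(17, 10, 10, 18) = 10
E (Min): min(10, 18, 8, 1) = 1
Root (Max): max(0, 3, 10, 1) = 10
Max picks the child with the highest value: D (value 10).

D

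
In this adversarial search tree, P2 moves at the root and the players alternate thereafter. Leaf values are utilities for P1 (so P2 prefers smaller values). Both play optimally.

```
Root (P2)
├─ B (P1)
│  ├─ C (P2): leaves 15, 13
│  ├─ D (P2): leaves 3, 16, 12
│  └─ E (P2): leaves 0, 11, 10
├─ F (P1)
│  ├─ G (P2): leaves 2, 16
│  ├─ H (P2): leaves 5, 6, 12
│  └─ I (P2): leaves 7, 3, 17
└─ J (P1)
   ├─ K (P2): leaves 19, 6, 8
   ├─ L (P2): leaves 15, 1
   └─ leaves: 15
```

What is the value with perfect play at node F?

5

G: min(2, 16) = 2
H: min(5, 6, 12) = 5
I: min(7, 3, 17) = 3
F: max(2, 5, 3) = 5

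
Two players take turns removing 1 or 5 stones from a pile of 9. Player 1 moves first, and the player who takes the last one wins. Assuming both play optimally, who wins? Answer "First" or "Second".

First

i:   0  1  2  3  4  5  6  7  8  9
     L  W  L  W  L  W  L  W  L  W
Position 9 is W, so the first player wins.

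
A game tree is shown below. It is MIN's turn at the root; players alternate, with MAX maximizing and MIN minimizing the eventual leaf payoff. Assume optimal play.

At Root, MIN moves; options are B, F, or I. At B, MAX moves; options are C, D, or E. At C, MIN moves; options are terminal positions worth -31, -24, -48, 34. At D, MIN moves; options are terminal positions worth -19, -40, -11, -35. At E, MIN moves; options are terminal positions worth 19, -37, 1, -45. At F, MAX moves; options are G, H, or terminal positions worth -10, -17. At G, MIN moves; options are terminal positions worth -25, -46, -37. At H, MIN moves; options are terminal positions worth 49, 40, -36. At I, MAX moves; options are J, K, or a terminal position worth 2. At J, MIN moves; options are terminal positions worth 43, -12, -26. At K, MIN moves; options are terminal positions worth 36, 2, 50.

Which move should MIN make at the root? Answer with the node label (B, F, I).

C (MIN): min(-31, -24, -48, 34) = -48
D (MIN): min(-19, -40, -11, -35) = -40
E (MIN): min(19, -37, 1, -45) = -45
B (MAX): max(-48, -40, -45) = -40
G (MIN): min(-25, -46, -37) = -46
H (MIN): min(49, 40, -36) = -36
F (MAX): max(-46, -36, -10, -17) = -10
J (MIN): min(43, -12, -26) = -26
K (MIN): min(36, 2, 50) = 2
I (MAX): max(-26, 2, 2) = 2
Root (MIN): min(-40, -10, 2) = -40
MIN picks the child with the lowest value: B (value -40).

B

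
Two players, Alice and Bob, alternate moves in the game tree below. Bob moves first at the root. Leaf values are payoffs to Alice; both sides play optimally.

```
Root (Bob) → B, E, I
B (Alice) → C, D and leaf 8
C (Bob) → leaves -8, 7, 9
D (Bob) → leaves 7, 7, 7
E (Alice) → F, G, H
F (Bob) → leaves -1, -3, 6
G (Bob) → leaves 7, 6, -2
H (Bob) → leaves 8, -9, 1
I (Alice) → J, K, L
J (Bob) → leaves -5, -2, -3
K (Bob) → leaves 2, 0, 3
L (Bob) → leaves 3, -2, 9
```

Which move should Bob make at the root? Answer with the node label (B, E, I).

E

C (Bob): min(-8, 7, 9) = -8
D (Bob): min(7, 7, 7) = 7
B (Alice): max(-8, 7, 8) = 8
F (Bob): min(-1, -3, 6) = -3
G (Bob): min(7, 6, -2) = -2
H (Bob): min(8, -9, 1) = -9
E (Alice): max(-3, -2, -9) = -2
J (Bob): min(-5, -2, -3) = -5
K (Bob): min(2, 0, 3) = 0
L (Bob): min(3, -2, 9) = -2
I (Alice): max(-5, 0, -2) = 0
Root (Bob): min(8, -2, 0) = -2
Bob picks the child with the lowest value: E (value -2).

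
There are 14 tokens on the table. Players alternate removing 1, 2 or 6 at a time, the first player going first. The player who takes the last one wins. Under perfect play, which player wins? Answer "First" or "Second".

Second

i:   0  1  2  3  4  5  6  7  8  9 10 11 12 13 14
     L  W  W  L  W  W  W  L  W  W  L  W  W  W  L
Position 14 is L, so the second player wins.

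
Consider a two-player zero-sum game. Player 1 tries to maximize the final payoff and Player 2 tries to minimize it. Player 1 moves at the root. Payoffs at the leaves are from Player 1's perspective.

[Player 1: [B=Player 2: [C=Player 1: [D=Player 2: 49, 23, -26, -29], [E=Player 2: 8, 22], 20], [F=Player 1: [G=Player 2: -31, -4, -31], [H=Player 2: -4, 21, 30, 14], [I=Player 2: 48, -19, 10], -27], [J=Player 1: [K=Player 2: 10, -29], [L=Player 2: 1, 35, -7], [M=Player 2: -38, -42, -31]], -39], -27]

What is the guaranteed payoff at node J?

K: min(10, -29) = -29
L: min(1, 35, -7) = -7
M: min(-38, -42, -31) = -42
J: max(-29, -7, -42) = -7

-7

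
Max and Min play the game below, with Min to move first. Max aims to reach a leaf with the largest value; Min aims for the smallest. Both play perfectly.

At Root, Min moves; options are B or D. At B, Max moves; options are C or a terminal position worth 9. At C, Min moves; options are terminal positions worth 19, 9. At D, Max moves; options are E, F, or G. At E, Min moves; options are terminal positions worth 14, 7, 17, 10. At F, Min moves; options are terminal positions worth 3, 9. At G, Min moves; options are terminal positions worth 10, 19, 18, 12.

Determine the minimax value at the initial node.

C (Min): min(19, 9) = 9
B (Max): max(9, 9) = 9
E (Min): min(14, 7, 17, 10) = 7
F (Min): min(3, 9) = 3
G (Min): min(10, 19, 18, 12) = 10
D (Max): max(7, 3, 10) = 10
Root (Min): min(9, 10) = 9

9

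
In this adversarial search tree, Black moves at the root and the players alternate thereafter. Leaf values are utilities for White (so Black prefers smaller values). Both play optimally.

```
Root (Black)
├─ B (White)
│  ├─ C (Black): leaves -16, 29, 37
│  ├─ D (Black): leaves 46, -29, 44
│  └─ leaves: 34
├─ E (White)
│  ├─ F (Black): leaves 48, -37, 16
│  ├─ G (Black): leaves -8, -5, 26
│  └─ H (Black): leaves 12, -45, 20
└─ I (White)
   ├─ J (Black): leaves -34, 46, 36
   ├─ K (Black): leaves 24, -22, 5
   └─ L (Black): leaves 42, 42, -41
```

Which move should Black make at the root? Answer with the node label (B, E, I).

I

C (Black): min(-16, 29, 37) = -16
D (Black): min(46, -29, 44) = -29
B (White): max(-16, -29, 34) = 34
F (Black): min(48, -37, 16) = -37
G (Black): min(-8, -5, 26) = -8
H (Black): min(12, -45, 20) = -45
E (White): max(-37, -8, -45) = -8
J (Black): min(-34, 46, 36) = -34
K (Black): min(24, -22, 5) = -22
L (Black): min(42, 42, -41) = -41
I (White): max(-34, -22, -41) = -22
Root (Black): min(34, -8, -22) = -22
Black picks the child with the lowest value: I (value -22).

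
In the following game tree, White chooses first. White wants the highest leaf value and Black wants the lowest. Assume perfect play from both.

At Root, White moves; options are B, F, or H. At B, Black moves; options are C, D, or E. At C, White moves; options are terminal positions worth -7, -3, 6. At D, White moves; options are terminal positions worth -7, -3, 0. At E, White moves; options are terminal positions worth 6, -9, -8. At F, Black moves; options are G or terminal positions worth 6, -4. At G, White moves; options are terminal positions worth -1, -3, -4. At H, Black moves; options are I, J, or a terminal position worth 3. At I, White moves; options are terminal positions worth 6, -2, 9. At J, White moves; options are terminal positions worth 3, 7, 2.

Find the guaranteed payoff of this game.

C (White): max(-7, -3, 6) = 6
D (White): max(-7, -3, 0) = 0
E (White): max(6, -9, -8) = 6
B (Black): min(6, 0, 6) = 0
G (White): max(-1, -3, -4) = -1
F (Black): min(-1, 6, -4) = -4
I (White): max(6, -2, 9) = 9
J (White): max(3, 7, 2) = 7
H (Black): min(9, 7, 3) = 3
Root (White): max(0, -4, 3) = 3

3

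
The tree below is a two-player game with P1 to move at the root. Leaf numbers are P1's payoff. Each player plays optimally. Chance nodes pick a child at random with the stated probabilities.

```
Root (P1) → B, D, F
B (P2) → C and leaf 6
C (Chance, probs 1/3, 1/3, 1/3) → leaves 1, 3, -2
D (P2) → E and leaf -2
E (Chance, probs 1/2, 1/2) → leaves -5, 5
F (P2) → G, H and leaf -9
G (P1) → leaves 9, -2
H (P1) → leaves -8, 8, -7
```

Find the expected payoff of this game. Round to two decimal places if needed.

0.67

C (Chance): 1/3·1 + 1/3·3 + 1/3·-2 = 0.67
B (P2): min(0.67, 6) = 0.67
E (Chance): 1/2·-5 + 1/2·5 = 0
D (P2): min(0, -2) = -2
G (P1): max(9, -2) = 9
H (P1): max(-8, 8, -7) = 8
F (P2): min(9, 8, -9) = -9
Root (P1): max(0.67, -2, -9) = 0.67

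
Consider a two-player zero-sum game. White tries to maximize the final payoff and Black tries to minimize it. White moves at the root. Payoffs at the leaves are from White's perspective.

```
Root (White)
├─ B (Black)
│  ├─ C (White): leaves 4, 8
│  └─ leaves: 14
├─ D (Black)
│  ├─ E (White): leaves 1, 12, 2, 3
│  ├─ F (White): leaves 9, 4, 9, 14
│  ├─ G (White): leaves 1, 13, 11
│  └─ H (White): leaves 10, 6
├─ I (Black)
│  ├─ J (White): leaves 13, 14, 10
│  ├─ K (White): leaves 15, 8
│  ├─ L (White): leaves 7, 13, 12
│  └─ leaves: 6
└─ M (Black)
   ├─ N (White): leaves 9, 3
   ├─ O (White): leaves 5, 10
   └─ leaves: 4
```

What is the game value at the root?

C (White): max(4, 8) = 8
B (Black): min(8, 14) = 8
E (White): max(1, 12, 2, 3) = 12
F (White): max(9, 4, 9, 14) = 14
G (White): max(1, 13, 11) = 13
H (White): max(10, 6) = 10
D (Black): min(12, 14, 13, 10) = 10
J (White): max(13, 14, 10) = 14
K (White): max(15, 8) = 15
L (White): max(7, 13, 12) = 13
I (Black): min(14, 15, 13, 6) = 6
N (White): max(9, 3) = 9
O (White): max(5, 10) = 10
M (Black): min(9, 10, 4) = 4
Root (White): max(8, 10, 6, 4) = 10

10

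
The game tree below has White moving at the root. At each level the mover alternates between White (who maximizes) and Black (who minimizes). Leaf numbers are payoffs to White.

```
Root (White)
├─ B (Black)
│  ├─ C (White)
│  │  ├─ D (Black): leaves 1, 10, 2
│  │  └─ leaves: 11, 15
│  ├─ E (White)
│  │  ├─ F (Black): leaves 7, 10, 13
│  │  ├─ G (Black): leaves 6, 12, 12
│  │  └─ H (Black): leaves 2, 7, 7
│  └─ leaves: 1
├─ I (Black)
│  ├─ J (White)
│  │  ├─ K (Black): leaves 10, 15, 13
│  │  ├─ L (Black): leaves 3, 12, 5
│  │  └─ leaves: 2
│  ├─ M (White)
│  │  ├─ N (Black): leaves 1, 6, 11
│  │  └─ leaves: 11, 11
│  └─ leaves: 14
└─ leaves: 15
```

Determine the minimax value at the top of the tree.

15

D (Black): min(1, 10, 2) = 1
C (White): max(1, 11, 15) = 15
F (Black): min(7, 10, 13) = 7
G (Black): min(6, 12, 12) = 6
H (Black): min(2, 7, 7) = 2
E (White): max(7, 6, 2) = 7
B (Black): min(15, 7, 1) = 1
K (Black): min(10, 15, 13) = 10
L (Black): min(3, 12, 5) = 3
J (White): max(10, 3, 2) = 10
N (Black): min(1, 6, 11) = 1
M (White): max(1, 11, 11) = 11
I (Black): min(10, 11, 14) = 10
Root (White): max(1, 10, 15) = 15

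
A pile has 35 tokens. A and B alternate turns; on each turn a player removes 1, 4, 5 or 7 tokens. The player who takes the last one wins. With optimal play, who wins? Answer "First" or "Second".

First

Positions where the player to move wins (W) vs loses (L):
i:   0  1  2  3  4  5  6  7  8  9 10 11 12 13 14 15 16 17 18 19 20 21 22 23 24 25 26 27 28 29 30 31 32 33 34 35
     L  W  L  W  W  W  W  W  L  W  L  W  W  W  W  W  L  W  L  W  W  W  W  W  L  W  L  W  W  W  W  W  L  W  L  W
Position 35 is W, so the first player wins.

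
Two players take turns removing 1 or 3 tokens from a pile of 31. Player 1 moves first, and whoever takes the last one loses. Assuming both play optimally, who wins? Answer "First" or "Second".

Second

i:   0  1  2  3  4  5  6  7  8  9 10 11 12 13 14 15 16 17 18 19 20 21 22 23 24 25 26 27 28 29 30 31
     W  L  W  L  W  L  W  L  W  L  W  L  W  L  W  L  W  L  W  L  W  L  W  L  W  L  W  L  W  L  W  L
Position 31 is L, so the second player wins.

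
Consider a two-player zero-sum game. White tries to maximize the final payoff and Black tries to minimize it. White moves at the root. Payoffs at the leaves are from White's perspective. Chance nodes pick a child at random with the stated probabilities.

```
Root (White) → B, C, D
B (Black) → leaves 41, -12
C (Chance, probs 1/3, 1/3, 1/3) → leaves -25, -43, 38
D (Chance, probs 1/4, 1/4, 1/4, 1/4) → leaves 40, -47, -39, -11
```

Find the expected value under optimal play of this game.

B (Black): min(41, -12) = -12
C (Chance): 1/3·-25 + 1/3·-43 + 1/3·38 = -10
D (Chance): 1/4·40 + 1/4·-47 + 1/4·-39 + 1/4·-11 = -14.25
Root (White): max(-12, -10, -14.25) = -10

-10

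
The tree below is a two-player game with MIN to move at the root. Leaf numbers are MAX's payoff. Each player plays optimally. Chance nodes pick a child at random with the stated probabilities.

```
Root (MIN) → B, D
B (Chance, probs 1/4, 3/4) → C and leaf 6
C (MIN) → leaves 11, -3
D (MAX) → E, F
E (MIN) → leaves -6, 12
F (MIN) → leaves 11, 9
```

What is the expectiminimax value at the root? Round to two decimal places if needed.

3.75

C (MIN): min(11, -3) = -3
B (Chance): 1/4·-3 + 3/4·6 = 3.75
E (MIN): min(-6, 12) = -6
F (MIN): min(11, 9) = 9
D (MAX): max(-6, 9) = 9
Root (MIN): min(3.75, 9) = 3.75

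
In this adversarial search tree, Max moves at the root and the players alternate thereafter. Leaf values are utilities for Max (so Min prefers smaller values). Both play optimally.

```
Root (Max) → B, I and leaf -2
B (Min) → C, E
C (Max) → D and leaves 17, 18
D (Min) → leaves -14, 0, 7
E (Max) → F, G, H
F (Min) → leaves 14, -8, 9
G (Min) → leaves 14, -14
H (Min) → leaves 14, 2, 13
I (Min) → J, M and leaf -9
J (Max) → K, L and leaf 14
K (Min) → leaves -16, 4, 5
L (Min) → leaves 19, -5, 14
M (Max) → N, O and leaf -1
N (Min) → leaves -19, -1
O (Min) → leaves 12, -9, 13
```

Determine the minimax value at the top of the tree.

D (Min): min(-14, 0, 7) = -14
C (Max): max(-14, 17, 18) = 18
F (Min): min(14, -8, 9) = -8
G (Min): min(14, -14) = -14
H (Min): min(14, 2, 13) = 2
E (Max): max(-8, -14, 2) = 2
B (Min): min(18, 2) = 2
K (Min): min(-16, 4, 5) = -16
L (Min): min(19, -5, 14) = -5
J (Max): max(-16, -5, 14) = 14
N (Min): min(-19, -1) = -19
O (Min): min(12, -9, 13) = -9
M (Max): max(-19, -9, -1) = -1
I (Min): min(14, -1, -9) = -9
Root (Max): max(2, -9, -2) = 2

2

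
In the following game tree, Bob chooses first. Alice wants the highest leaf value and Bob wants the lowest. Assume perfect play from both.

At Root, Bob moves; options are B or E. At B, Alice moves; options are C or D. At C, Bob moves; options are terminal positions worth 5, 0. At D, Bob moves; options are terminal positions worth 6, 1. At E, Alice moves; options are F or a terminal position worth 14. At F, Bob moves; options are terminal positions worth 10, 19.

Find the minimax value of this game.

1

C (Bob): min(5, 0) = 0
D (Bob): min(6, 1) = 1
B (Alice): max(0, 1) = 1
F (Bob): min(10, 19) = 10
E (Alice): max(10, 14) = 14
Root (Bob): min(1, 14) = 1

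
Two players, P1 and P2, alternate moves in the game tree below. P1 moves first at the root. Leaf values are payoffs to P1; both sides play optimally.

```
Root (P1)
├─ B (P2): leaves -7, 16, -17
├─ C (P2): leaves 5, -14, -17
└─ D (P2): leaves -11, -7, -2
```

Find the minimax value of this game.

B (P2): min(-7, 16, -17) = -17
C (P2): min(5, -14, -17) = -17
D (P2): min(-11, -7, -2) = -11
Root (P1): max(-17, -17, -11) = -11

-11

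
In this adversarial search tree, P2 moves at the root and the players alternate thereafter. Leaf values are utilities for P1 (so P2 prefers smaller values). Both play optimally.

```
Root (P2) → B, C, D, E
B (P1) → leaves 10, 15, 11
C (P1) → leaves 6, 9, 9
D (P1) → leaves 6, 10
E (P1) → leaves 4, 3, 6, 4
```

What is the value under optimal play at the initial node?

B (P1): max(10, 15, 11) = 15
C (P1): max(6, 9, 9) = 9
D (P1): max(6, 10) = 10
E (P1): max(4, 3, 6, 4) = 6
Root (P2): min(15, 9, 10, 6) = 6

6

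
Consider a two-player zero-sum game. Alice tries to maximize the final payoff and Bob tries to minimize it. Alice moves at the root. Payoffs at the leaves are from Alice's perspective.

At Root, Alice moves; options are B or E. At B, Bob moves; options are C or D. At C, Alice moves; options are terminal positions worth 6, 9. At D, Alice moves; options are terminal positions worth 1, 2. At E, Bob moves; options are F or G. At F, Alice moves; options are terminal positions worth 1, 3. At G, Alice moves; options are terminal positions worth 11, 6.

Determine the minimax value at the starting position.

C (Alice): max(6, 9) = 9
D (Alice): max(1, 2) = 2
B (Bob): min(9, 2) = 2
F (Alice): max(1, 3) = 3
G (Alice): max(11, 6) = 11
E (Bob): min(3, 11) = 3
Root (Alice): max(2, 3) = 3

3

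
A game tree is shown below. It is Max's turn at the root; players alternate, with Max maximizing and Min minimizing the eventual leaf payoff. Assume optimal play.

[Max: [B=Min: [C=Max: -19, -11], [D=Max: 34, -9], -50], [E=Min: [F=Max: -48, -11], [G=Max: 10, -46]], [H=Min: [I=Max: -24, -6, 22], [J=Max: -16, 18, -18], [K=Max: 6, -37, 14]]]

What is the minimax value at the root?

14

C (Max): max(-19, -11) = -11
D (Max): max(34, -9) = 34
B (Min): min(-11, 34, -50) = -50
F (Max): max(-48, -11) = -11
G (Max): max(10, -46) = 10
E (Min): min(-11, 10) = -11
I (Max): max(-24, -6, 22) = 22
J (Max): max(-16, 18, -18) = 18
K (Max): max(6, -37, 14) = 14
H (Min): min(22, 18, 14) = 14
Root (Max): max(-50, -11, 14) = 14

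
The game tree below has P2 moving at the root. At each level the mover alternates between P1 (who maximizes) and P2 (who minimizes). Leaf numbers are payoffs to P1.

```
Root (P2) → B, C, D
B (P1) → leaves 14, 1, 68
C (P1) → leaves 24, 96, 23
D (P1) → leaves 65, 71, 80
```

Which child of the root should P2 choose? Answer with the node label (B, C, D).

B

B (P1): max(14, 1, 68) = 68
C (P1): max(24, 96, 23) = 96
D (P1): max(65, 71, 80) = 80
Root (P2): min(68, 96, 80) = 68
P2 picks the child with the lowest value: B (value 68).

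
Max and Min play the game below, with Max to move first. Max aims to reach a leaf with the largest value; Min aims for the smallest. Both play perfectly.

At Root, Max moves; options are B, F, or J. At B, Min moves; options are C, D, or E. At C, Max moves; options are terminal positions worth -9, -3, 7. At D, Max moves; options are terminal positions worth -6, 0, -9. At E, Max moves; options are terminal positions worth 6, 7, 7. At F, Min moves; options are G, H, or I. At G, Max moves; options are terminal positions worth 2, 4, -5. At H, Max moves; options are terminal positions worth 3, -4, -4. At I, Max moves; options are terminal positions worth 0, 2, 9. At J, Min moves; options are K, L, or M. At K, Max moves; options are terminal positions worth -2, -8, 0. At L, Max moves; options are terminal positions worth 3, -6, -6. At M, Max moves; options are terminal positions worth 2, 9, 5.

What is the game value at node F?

G: max(2, 4, -5) = 4
H: max(3, -4, -4) = 3
I: max(0, 2, 9) = 9
F: min(4, 3, 9) = 3

3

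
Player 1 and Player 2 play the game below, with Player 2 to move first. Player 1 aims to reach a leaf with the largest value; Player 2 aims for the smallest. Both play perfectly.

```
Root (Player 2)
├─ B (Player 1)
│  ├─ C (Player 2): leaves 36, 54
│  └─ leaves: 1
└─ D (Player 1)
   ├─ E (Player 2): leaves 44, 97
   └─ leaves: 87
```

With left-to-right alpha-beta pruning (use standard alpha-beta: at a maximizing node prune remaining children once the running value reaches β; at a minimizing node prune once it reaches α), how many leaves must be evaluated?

C [α=-∞,β=+∞]: v=36
B [α=-∞,β=+∞]: v=36
E [α=-∞,β=36]: v=44
D [α=-∞,β=36]: v=44 after child 1 ≥ β → β-cutoff, skip 1
Root [α=-∞,β=+∞]: v=36
Leaves evaluated: 5 of 6.

5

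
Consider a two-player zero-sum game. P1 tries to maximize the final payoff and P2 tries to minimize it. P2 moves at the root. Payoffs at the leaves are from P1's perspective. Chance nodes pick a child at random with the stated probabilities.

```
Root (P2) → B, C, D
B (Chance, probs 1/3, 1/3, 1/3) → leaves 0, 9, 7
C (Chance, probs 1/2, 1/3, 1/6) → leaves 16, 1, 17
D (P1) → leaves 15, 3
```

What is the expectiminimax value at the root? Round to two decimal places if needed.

B (Chance): 1/3·0 + 1/3·9 + 1/3·7 = 5.33
C (Chance): 1/2·16 + 1/3·1 + 1/6·17 = 11.17
D (P1): max(15, 3) = 15
Root (P2): min(5.33, 11.17, 15) = 5.33

5.33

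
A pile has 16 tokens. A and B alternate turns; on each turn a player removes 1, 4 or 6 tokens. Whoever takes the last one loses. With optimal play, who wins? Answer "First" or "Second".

Positions where the player to move wins (W) vs loses (L):
i:   0  1  2  3  4  5  6  7  8  9 10 11 12 13 14 15 16
     W  L  W  L  W  W  L  W  L  W  W  L  W  L  W  W  L
Position 16 is L, so the second player wins.

Second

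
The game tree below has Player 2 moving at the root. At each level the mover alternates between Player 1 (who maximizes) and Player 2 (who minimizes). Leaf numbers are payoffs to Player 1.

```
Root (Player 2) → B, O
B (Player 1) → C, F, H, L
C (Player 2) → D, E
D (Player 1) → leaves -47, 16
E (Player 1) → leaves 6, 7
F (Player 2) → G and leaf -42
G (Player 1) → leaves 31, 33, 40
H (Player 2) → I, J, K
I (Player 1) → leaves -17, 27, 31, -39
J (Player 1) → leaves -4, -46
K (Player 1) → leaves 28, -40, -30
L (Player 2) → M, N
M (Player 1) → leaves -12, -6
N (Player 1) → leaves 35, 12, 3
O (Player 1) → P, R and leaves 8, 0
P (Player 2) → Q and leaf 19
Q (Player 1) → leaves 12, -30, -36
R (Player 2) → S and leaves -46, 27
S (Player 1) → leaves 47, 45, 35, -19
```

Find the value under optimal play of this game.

D (Player 1): max(-47, 16) = 16
E (Player 1): max(6, 7) = 7
C (Player 2): min(16, 7) = 7
G (Player 1): max(31, 33, 40) = 40
F (Player 2): min(40, -42) = -42
I (Player 1): max(-17, 27, 31, -39) = 31
J (Player 1): max(-4, -46) = -4
K (Player 1): max(28, -40, -30) = 28
H (Player 2): min(31, -4, 28) = -4
M (Player 1): max(-12, -6) = -6
N (Player 1): max(35, 12, 3) = 35
L (Player 2): min(-6, 35) = -6
B (Player 1): max(7, -42, -4, -6) = 7
Q (Player 1): max(12, -30, -36) = 12
P (Player 2): min(12, 19) = 12
S (Player 1): max(47, 45, 35, -19) = 47
R (Player 2): min(47, -46, 27) = -46
O (Player 1): max(12, -46, 8, 0) = 12
Root (Player 2): min(7, 12) = 7

7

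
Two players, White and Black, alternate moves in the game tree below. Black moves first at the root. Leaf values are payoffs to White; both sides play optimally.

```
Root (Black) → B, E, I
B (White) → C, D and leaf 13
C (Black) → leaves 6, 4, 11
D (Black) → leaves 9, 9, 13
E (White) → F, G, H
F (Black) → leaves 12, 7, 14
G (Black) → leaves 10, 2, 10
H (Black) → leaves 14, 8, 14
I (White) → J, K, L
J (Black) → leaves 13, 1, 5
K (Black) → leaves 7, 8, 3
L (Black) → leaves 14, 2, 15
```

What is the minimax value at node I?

3

J: min(13, 1, 5) = 1
K: min(7, 8, 3) = 3
L: min(14, 2, 15) = 2
I: max(1, 3, 2) = 3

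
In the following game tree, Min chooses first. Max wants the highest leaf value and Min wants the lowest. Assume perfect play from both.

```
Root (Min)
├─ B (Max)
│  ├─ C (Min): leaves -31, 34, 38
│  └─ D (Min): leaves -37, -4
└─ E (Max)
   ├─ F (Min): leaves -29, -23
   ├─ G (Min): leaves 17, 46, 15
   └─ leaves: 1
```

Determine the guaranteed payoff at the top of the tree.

-31

C (Min): min(-31, 34, 38) = -31
D (Min): min(-37, -4) = -37
B (Max): max(-31, -37) = -31
F (Min): min(-29, -23) = -29
G (Min): min(17, 46, 15) = 15
E (Max): max(-29, 15, 1) = 15
Root (Min): min(-31, 15) = -31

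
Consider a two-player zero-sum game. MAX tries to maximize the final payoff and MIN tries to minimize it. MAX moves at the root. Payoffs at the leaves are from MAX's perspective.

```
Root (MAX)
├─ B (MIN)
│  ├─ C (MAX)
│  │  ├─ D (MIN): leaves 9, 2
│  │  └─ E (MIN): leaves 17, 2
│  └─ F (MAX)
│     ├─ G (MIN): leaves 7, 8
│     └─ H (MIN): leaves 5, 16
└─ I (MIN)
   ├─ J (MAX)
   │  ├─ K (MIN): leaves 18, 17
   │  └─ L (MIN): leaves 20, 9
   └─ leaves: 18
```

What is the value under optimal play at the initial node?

D (MIN): min(9, 2) = 2
E (MIN): min(17, 2) = 2
C (MAX): max(2, 2) = 2
G (MIN): min(7, 8) = 7
H (MIN): min(5, 16) = 5
F (MAX): max(7, 5) = 7
B (MIN): min(2, 7) = 2
K (MIN): min(18, 17) = 17
L (MIN): min(20, 9) = 9
J (MAX): max(17, 9) = 17
I (MIN): min(17, 18) = 17
Root (MAX): max(2, 17) = 17

17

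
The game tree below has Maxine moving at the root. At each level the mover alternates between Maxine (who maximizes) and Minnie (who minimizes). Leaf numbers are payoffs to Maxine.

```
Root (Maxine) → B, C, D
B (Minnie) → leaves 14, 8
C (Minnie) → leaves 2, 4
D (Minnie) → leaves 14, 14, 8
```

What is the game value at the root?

B (Minnie): min(14, 8) = 8
C (Minnie): min(2, 4) = 2
D (Minnie): min(14, 14, 8) = 8
Root (Maxine): max(8, 2, 8) = 8

8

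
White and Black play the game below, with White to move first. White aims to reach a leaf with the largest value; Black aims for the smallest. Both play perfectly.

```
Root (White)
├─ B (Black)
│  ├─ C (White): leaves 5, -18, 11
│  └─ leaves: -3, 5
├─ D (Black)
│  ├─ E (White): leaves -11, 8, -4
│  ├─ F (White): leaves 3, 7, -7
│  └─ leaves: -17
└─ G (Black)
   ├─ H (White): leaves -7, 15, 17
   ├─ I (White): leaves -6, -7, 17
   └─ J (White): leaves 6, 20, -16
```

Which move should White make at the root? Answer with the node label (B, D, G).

G

C (White): max(5, -18, 11) = 11
B (Black): min(11, -3, 5) = -3
E (White): max(-11, 8, -4) = 8
F (White): max(3, 7, -7) = 7
D (Black): min(8, 7, -17) = -17
H (White): max(-7, 15, 17) = 17
I (White): max(-6, -7, 17) = 17
J (White): max(6, 20, -16) = 20
G (Black): min(17, 17, 20) = 17
Root (White): max(-3, -17, 17) = 17
White picks the child with the highest value: G (value 17).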